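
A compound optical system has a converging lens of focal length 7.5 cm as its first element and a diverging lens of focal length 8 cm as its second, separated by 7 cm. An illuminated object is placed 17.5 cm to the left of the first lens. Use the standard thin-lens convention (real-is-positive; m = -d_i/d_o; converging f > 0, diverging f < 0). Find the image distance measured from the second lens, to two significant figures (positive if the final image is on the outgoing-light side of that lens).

26 cm

Lens 1: 1/d_i1 = 1/f_1 - 1/d_o1 = 1/7.5 - 1/17.5 = 0.07619 cm^-1, so d_i1 = 13.125 cm.
Since 13.125 cm > 7 cm, the first image lies past the second lens and serves as a virtual object: d_o2 = L - d_i1 = -6.125 cm.
Lens 2: 1/d_i2 = 1/f_2 - 1/d_o2 = 1/(-8) - 1/(-6.125) = 0.03827 cm^-1, so d_i2 = 26.133 cm.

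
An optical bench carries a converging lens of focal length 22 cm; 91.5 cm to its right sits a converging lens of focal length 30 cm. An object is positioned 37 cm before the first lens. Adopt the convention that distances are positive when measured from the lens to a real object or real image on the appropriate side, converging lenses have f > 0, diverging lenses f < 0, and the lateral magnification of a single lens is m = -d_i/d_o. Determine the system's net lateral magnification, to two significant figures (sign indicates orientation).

6.1

Lens 1: 1/d_i1 = 1/f_1 - 1/d_o1 = 1/22 - 1/37 = 0.01843 cm^-1, so d_i1 = 54.267 cm.
m_1 = -(54.267)/37 = -1.4667.
That image sits 37.233 cm in front of the second lens, so d_o2 = 37.233 cm.
Lens 2: 1/d_i2 = 1/f_2 - 1/d_o2 = 1/30 - 1/(37.233) = 0.00648 cm^-1, so d_i2 = 154.424 cm.
m_2 = -(154.424)/(37.233) = -4.1475.
Total m = m_1 x m_2 = (-1.4667)(-4.1475) = 6.0829.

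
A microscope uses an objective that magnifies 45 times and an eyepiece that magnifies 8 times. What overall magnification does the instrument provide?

360

The overall magnification of a compound microscope is the product of the objective and eyepiece magnifications:
M = M_obj x M_eye = 45 x 8 = 360.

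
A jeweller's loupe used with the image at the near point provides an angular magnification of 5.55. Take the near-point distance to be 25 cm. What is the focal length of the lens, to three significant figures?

For the image at the near point, M = 1 + D/f.
f = D/(M - 1) = 25/(5.55 - 1) = 5.495 cm.

5.49 cm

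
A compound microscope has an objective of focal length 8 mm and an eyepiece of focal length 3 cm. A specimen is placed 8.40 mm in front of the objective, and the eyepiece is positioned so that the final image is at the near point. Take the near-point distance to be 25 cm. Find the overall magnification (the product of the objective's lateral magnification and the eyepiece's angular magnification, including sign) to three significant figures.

Convert to cm: f_obj = 8 mm = 0.8 cm; d_o = 8.40 mm = 0.84 cm.
Objective: 1/d_i = 1/f_obj - 1/d_o = 1/0.8 - 1/0.84 = 0.05952 cm^-1, so d_i = 16.800 cm.
m_obj = -d_i/d_o = -16.800/0.84 = -20.000.
Eyepiece angular magnification (image at near point): M_eye = 1 + D/f_e = 1 + 25/3 = 9.333.
Overall M = m_obj x M_eye = (-20.000)(9.333) = -186.67.

-187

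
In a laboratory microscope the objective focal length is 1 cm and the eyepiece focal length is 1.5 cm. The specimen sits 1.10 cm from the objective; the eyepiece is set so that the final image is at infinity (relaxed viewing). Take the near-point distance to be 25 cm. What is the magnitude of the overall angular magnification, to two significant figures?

Objective: 1/d_i = 1/f_obj - 1/d_o = 1/1 - 1/1.10 = 0.09091 cm^-1, so d_i = 11.000 cm.
m_obj = -d_i/d_o = -11.000/1.10 = -10.000.
Eyepiece angular magnification (image at infinity): M_eye = D/f_e = 25/1.5 = 16.667.
Overall M = m_obj x M_eye = (-10.000)(16.667) = -166.67.
|M| = 166.67.

170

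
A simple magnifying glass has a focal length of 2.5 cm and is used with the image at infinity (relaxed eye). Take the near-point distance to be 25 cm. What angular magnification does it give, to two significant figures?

10

M = D/f = 25/2.5 = 10.000.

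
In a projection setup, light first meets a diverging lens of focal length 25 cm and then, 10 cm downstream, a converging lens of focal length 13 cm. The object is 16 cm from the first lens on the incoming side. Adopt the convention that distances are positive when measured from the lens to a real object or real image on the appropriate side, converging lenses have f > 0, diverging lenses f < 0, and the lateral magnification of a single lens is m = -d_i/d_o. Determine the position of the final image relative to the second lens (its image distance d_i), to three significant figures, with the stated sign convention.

First lens: d_i1 = 1/(1/(-25) - 1/16) = -9.756 cm.
With d_i1 < 0 the first image is virtual and lies on the object side; the object distance for lens 2 is d_o2 = 10 - (-9.756) = 19.756 cm.
Second lens: d_i2 = 1/(1/13 - 1/(19.756)) = 38.014 cm.

38.0 cm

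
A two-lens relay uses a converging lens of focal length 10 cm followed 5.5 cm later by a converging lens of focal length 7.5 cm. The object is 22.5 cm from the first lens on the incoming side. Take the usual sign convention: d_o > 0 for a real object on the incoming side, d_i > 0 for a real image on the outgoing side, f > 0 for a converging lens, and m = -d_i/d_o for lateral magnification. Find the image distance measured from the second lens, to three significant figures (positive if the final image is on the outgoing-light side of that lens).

4.69 cm

Lens 1: 1/d_i1 = 1/f_1 - 1/d_o1 = 1/10 - 1/22.5 = 0.05556 cm^-1, so d_i1 = 18.000 cm.
Since 18.000 cm > 5.5 cm, the first image lies past the second lens and serves as a virtual object: d_o2 = L - d_i1 = -12.500 cm.
Lens 2: 1/d_i2 = 1/f_2 - 1/d_o2 = 1/7.5 - 1/(-12.500) = 0.21333 cm^-1, so d_i2 = 4.688 cm.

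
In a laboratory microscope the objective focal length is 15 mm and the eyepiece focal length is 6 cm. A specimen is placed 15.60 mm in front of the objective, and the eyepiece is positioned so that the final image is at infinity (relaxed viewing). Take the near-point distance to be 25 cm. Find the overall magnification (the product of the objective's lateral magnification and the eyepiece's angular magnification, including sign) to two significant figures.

-100

Convert to cm: f_obj = 15 mm = 1.5 cm; d_o = 15.60 mm = 1.56 cm.
Objective: 1/d_i = 1/f_obj - 1/d_o = 1/1.5 - 1/1.56 = 0.02564 cm^-1, so d_i = 39.000 cm.
m_obj = -d_i/d_o = -39.000/1.56 = -25.000.
Eyepiece angular magnification (image at infinity): M_eye = D/f_e = 25/6 = 4.167.
Overall M = m_obj x M_eye = (-25.000)(4.167) = -104.17.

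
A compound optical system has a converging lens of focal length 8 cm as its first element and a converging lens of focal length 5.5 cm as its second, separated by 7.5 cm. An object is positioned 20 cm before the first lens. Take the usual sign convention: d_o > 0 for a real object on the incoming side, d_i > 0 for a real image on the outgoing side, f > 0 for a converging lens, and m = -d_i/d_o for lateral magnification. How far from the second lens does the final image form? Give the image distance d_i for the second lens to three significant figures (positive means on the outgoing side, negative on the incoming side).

Lens 1: 1/d_i1 = 1/f_1 - 1/d_o1 = 1/8 - 1/20 = 0.07500 cm^-1, so d_i1 = 13.333 cm.
Since 13.333 cm > 7.5 cm, the first image lies past the second lens and serves as a virtual object: d_o2 = L - d_i1 = -5.833 cm.
Lens 2: 1/d_i2 = 1/f_2 - 1/d_o2 = 1/5.5 - 1/(-5.833) = 0.35325 cm^-1, so d_i2 = 2.831 cm.

2.83 cm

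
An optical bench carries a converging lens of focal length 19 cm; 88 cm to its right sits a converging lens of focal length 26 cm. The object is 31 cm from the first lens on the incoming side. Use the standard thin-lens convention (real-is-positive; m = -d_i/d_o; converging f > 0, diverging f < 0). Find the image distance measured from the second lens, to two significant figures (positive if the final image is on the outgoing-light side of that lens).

78 cm

First lens: d_i1 = 1/(1/19 - 1/31) = 49.083 cm.
That image sits 38.917 cm in front of the second lens, so d_o2 = 38.917 cm.
Second lens: d_i2 = 1/(1/26 - 1/(38.917)) = 78.335 cm.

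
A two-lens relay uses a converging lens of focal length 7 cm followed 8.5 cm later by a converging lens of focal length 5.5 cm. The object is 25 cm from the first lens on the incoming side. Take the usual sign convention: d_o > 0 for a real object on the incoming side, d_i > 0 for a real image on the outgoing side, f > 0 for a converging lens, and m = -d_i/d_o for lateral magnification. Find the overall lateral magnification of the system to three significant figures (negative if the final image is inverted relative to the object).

-0.318

Lens 1: 1/d_i1 = 1/f_1 - 1/d_o1 = 1/7 - 1/25 = 0.10286 cm^-1, so d_i1 = 9.722 cm.
m_1 = -(9.722)/25 = -0.3889.
Since 9.722 cm > 8.5 cm, the first image lies past the second lens and serves as a virtual object: d_o2 = L - d_i1 = -1.222 cm.
Lens 2: 1/d_i2 = 1/f_2 - 1/d_o2 = 1/5.5 - 1/(-1.222) = 1.00000 cm^-1, so d_i2 = 1.000 cm.
m_2 = -(1.000)/(-1.222) = 0.8182.
Overall magnification: m = m_1 m_2 = -0.3182.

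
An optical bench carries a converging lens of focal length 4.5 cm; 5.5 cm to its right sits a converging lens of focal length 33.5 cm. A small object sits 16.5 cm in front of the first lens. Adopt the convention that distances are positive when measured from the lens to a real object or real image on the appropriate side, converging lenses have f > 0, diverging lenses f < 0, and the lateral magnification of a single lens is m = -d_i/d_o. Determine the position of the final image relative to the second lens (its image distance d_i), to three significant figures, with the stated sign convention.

0.674 cm

Lens 1: 1/d_i1 = 1/f_1 - 1/d_o1 = 1/4.5 - 1/16.5 = 0.16162 cm^-1, so d_i1 = 6.188 cm.
Since 6.188 cm > 5.5 cm, the first image lies past the second lens and serves as a virtual object: d_o2 = L - d_i1 = -0.688 cm.
Lens 2: 1/d_i2 = 1/f_2 - 1/d_o2 = 1/33.5 - 1/(-0.688) = 1.48440 cm^-1, so d_i2 = 0.674 cm.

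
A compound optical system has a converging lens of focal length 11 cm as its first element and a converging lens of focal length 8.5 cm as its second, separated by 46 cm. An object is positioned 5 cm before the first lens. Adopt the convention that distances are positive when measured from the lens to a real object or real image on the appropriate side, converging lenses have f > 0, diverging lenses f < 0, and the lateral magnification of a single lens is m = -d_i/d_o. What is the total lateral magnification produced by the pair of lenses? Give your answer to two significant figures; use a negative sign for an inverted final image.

-0.33

First lens: d_i1 = 1/(1/11 - 1/5) = -9.167 cm.
m_1 = -(-9.167)/5 = 1.8333.
The intermediate image is virtual, 9.167 cm to the left of lens 1, so d_o2 = L - d_i1 = 46 - (-9.167) = 55.167 cm.
Second lens: d_i2 = 1/(1/8.5 - 1/(55.167)) = 10.048 cm.
m_2 = -(10.048)/(55.167) = -0.1821.
Total m = m_1 x m_2 = (1.8333)(-0.1821) = -0.3339.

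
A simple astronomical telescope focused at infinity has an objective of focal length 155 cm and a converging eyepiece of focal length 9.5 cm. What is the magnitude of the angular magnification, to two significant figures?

16

|M| = f_obj/|f_eye| = 155/9.5 = 16.316.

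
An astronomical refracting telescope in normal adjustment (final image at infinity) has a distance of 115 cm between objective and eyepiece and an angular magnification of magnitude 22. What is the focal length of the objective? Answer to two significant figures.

In normal adjustment the tube length equals f_obj + f_eye and |M| = f_obj/f_eye.
So f_obj = 22 f_eye and 22 f_eye + f_eye = 115 cm, giving f_eye = 115/23 = 5.000 cm and f_obj = 110.000 cm.

110 cm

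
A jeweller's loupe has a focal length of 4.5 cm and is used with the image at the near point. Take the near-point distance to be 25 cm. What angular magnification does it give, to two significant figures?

M = 1 + D/f = 1 + 25/4.5 = 6.556.

6.6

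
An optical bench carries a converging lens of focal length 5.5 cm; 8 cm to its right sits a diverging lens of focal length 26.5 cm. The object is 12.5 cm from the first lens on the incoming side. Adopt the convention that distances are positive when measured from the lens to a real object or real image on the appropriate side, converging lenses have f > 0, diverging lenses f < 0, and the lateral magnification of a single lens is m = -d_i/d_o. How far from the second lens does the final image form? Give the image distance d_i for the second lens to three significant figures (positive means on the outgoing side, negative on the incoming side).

1.96 cm

First lens: d_i1 = 1/(1/5.5 - 1/12.5) = 9.821 cm.
Since 9.821 cm > 8 cm, the first image lies past the second lens and serves as a virtual object: d_o2 = L - d_i1 = -1.821 cm.
Second lens: d_i2 = 1/(1/(-26.5) - 1/(-1.821)) = 1.956 cm.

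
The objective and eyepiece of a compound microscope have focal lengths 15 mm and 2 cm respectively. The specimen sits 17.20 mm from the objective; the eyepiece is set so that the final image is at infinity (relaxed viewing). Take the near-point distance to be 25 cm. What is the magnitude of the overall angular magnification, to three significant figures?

Convert to cm: f_obj = 15 mm = 1.5 cm; d_o = 17.20 mm = 1.72 cm.
Objective: 1/d_i = 1/f_obj - 1/d_o = 1/1.5 - 1/1.72 = 0.08527 cm^-1, so d_i = 11.727 cm.
m_obj = -d_i/d_o = -11.727/1.72 = -6.818.
Eyepiece angular magnification (image at infinity): M_eye = D/f_e = 25/2 = 12.500.
Overall M = m_obj x M_eye = (-6.818)(12.500) = -85.23.
|M| = 85.23.

85.2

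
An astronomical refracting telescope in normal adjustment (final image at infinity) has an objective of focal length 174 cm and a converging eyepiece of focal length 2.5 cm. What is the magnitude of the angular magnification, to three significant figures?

|M| = f_obj/|f_eye| = 174/2.5 = 69.600.

69.6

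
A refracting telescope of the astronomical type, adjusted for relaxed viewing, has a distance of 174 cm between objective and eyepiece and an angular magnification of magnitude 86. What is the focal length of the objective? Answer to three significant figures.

172 cm

In normal adjustment the tube length equals f_obj + f_eye and |M| = f_obj/f_eye.
So f_obj = 86 f_eye and 86 f_eye + f_eye = 174 cm, giving f_eye = 174/87 = 2.000 cm and f_obj = 172.000 cm.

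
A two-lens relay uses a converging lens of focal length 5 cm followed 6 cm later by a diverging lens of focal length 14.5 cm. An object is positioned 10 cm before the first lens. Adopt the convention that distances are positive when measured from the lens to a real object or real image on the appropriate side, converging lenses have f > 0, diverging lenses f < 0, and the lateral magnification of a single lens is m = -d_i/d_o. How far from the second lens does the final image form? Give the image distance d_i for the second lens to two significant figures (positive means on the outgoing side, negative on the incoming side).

5.5 cm

First lens: d_i1 = 1/(1/5 - 1/10) = 10.000 cm.
This image would form 10.000 cm past lens 1, i.e. 4.000 cm beyond lens 2, so it is a virtual object for lens 2: d_o2 = 6 - 10.000 = -4.000 cm.
Second lens: d_i2 = 1/(1/(-14.5) - 1/(-4.000)) = 5.524 cm.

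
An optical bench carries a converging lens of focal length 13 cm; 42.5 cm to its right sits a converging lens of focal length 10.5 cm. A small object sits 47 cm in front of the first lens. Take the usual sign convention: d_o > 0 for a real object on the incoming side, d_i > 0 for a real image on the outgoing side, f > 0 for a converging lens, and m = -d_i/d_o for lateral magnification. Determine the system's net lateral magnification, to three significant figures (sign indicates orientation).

Lens 1: 1/d_i1 = 1/f_1 - 1/d_o1 = 1/13 - 1/47 = 0.05565 cm^-1, so d_i1 = 17.971 cm.
m_1 = -(17.971)/47 = -0.3824.
Object distance for lens 2: d_o2 = 42.5 - 17.971 = 24.529 cm.
Lens 2: 1/d_i2 = 1/f_2 - 1/d_o2 = 1/10.5 - 1/(24.529) = 0.05447 cm^-1, so d_i2 = 18.358 cm.
m_2 = -(18.358)/(24.529) = -0.7484.
The system's lateral magnification is m_1 m_2 = (-0.3824)(-0.7484) = 0.2862.

0.286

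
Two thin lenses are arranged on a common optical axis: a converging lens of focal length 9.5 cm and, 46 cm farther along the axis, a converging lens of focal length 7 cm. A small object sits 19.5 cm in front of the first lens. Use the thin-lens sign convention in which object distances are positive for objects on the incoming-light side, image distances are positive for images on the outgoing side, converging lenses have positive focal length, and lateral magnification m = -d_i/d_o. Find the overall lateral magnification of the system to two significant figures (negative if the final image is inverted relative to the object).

0.32

Applying the thin-lens equation to the first lens, 1/9.5 = 1/19.5 + 1/d_i1, which gives d_i1 = 18.525 cm.
Its lateral magnification is m_1 = -d_i1/d_o1 = -(18.525)/19.5 = -0.9500.
The intermediate image is 18.525 cm to the right of lens 1, so d_o2 = L - d_i1 = 46 - 18.525 = 27.475 cm.
Applying the thin-lens equation again with f_2 = 7 cm and d_o2 = 27.475 cm gives d_i2 = 9.393 cm.
m_2 = -(9.393)/(27.475) = -0.3419.
The system's lateral magnification is m_1 m_2 = (-0.9500)(-0.3419) = 0.3248.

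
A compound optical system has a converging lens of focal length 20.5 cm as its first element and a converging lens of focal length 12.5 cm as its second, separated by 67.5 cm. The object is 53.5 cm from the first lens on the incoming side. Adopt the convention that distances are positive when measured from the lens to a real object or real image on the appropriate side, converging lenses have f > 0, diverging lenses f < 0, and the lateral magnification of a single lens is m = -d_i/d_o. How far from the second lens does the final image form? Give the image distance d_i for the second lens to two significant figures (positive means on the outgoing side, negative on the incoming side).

First lens: d_i1 = 1/(1/20.5 - 1/53.5) = 33.235 cm.
The intermediate image is 33.235 cm to the right of lens 1, so d_o2 = L - d_i1 = 67.5 - 33.235 = 34.265 cm.
Second lens: d_i2 = 1/(1/12.5 - 1/(34.265)) = 19.679 cm.

20 cm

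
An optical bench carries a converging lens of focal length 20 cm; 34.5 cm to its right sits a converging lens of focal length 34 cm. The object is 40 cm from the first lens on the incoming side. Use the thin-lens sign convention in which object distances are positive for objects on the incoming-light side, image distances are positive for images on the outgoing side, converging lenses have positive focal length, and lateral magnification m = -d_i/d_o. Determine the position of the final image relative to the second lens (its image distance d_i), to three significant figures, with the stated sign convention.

4.73 cm

First lens: d_i1 = 1/(1/20 - 1/40) = 40.000 cm.
This image would form 40.000 cm past lens 1, i.e. 5.500 cm beyond lens 2, so it is a virtual object for lens 2: d_o2 = 34.5 - 40.000 = -5.500 cm.
Second lens: d_i2 = 1/(1/34 - 1/(-5.500)) = 4.734 cm.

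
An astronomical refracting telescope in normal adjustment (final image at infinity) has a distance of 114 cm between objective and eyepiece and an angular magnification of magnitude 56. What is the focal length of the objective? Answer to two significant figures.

110 cm

In normal adjustment the tube length equals f_obj + f_eye and |M| = f_obj/f_eye.
So f_obj = 56 f_eye and 56 f_eye + f_eye = 114 cm, giving f_eye = 114/57 = 2.000 cm and f_obj = 112.000 cm.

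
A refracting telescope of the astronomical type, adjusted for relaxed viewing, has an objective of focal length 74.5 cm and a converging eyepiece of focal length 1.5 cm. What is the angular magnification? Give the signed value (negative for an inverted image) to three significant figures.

-49.7

M = -f_obj/f_eye = -74.5/(1.5) = -49.667.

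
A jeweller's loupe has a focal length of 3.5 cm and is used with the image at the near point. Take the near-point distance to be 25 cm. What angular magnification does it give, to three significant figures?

M = 1 + D/f = 1 + 25/3.5 = 8.143.

8.14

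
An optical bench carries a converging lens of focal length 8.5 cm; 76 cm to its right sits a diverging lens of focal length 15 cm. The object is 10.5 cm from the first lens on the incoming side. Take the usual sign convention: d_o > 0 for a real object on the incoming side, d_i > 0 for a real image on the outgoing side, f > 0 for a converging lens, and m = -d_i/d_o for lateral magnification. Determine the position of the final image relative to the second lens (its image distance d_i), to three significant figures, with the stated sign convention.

First lens: d_i1 = 1/(1/8.5 - 1/10.5) = 44.625 cm.
That image sits 31.375 cm in front of the second lens, so d_o2 = 31.375 cm.
Second lens: d_i2 = 1/(1/(-15) - 1/(31.375)) = -10.148 cm.

-10.1 cm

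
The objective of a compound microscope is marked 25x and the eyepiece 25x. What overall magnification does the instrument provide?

625

The overall magnification of a compound microscope is the product of the objective and eyepiece magnifications:
M = M_obj x M_eye = 25 x 25 = 625.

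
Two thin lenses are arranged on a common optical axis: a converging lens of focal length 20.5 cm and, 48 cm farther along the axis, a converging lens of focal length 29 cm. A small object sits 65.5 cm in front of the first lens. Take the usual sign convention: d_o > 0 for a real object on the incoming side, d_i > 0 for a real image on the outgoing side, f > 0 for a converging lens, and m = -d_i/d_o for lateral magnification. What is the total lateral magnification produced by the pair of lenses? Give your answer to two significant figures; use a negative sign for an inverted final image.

-1.2

Applying the thin-lens equation to the first lens, 1/20.5 = 1/65.5 + 1/d_i1, which gives d_i1 = 29.839 cm.
Its lateral magnification is m_1 = -d_i1/d_o1 = -(29.839)/65.5 = -0.4556.
Object distance for lens 2: d_o2 = 48 - 29.839 = 18.161 cm.
Applying the thin-lens equation again with f_2 = 29 cm and d_o2 = 18.161 cm gives d_i2 = -48.591 cm.
m_2 = -(-48.591)/(18.161) = 2.6756.
Overall magnification: m = m_1 m_2 = -1.2189.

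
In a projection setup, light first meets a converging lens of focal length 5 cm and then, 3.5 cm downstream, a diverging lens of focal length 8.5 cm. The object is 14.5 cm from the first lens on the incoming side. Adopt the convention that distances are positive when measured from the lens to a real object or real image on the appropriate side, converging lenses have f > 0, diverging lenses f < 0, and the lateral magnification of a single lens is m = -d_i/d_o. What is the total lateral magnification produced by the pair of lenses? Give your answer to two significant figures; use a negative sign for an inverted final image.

-1.0

Lens 1: 1/d_i1 = 1/f_1 - 1/d_o1 = 1/5 - 1/14.5 = 0.13103 cm^-1, so d_i1 = 7.632 cm.
m_1 = -(7.632)/14.5 = -0.5263.
Since 7.632 cm > 3.5 cm, the first image lies past the second lens and serves as a virtual object: d_o2 = L - d_i1 = -4.132 cm.
Lens 2: 1/d_i2 = 1/f_2 - 1/d_o2 = 1/(-8.5) - 1/(-4.132) = 0.12439 cm^-1, so d_i2 = 8.039 cm.
m_2 = -(8.039)/(-4.132) = 1.9458.
The system's lateral magnification is m_1 m_2 = (-0.5263)(1.9458) = -1.0241.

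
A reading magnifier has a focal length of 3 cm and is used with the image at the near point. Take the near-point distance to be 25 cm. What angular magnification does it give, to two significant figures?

M = 1 + D/f = 1 + 25/3 = 9.333.

9.3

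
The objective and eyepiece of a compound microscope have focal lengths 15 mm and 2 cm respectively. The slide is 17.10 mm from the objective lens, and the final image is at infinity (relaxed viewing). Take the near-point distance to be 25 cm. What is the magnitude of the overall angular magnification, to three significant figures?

89.3

Convert to cm: f_obj = 15 mm = 1.5 cm; d_o = 17.10 mm = 1.71 cm.
Objective: 1/d_i = 1/f_obj - 1/d_o = 1/1.5 - 1/1.71 = 0.08187 cm^-1, so d_i = 12.214 cm.
m_obj = -d_i/d_o = -12.214/1.71 = -7.143.
Eyepiece angular magnification (image at infinity): M_eye = D/f_e = 25/2 = 12.500.
Overall M = m_obj x M_eye = (-7.143)(12.500) = -89.29.
|M| = 89.29.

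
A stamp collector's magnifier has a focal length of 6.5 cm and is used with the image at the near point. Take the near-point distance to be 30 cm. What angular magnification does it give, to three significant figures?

5.62

M = 1 + D/f = 1 + 30/6.5 = 5.615.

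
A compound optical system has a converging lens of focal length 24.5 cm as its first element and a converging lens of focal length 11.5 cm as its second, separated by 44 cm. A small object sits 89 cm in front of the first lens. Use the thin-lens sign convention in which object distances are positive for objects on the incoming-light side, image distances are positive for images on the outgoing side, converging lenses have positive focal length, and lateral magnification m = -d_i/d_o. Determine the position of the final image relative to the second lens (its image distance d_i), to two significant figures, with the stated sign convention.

-90 cm

Applying the thin-lens equation to the first lens, 1/24.5 = 1/89 + 1/d_i1, which gives d_i1 = 33.806 cm.
That image sits 10.194 cm in front of the second lens, so d_o2 = 10.194 cm.
Applying the thin-lens equation again with f_2 = 11.5 cm and d_o2 = 10.194 cm gives d_i2 = -89.748 cm.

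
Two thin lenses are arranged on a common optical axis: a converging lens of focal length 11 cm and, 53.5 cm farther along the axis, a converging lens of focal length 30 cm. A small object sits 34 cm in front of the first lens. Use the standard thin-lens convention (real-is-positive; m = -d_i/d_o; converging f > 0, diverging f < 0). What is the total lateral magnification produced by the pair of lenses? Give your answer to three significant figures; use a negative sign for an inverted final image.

Applying the thin-lens equation to the first lens, 1/11 = 1/34 + 1/d_i1, which gives d_i1 = 16.261 cm.
Its lateral magnification is m_1 = -d_i1/d_o1 = -(16.261)/34 = -0.4783.
That image sits 37.239 cm in front of the second lens, so d_o2 = 37.239 cm.
Applying the thin-lens equation again with f_2 = 30 cm and d_o2 = 37.239 cm gives d_i2 = 154.324 cm.
m_2 = -(154.324)/(37.239) = -4.1441.
Overall magnification: m = m_1 m_2 = 1.9820.

1.98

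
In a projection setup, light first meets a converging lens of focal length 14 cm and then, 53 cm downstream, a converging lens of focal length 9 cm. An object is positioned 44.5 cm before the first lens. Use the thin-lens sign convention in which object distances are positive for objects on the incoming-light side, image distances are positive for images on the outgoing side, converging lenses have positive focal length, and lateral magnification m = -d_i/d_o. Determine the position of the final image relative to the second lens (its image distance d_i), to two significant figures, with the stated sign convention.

First lens: d_i1 = 1/(1/14 - 1/44.5) = 20.426 cm.
Object distance for lens 2: d_o2 = 53 - 20.426 = 32.574 cm.
Second lens: d_i2 = 1/(1/9 - 1/(32.574)) = 12.436 cm.

12 cm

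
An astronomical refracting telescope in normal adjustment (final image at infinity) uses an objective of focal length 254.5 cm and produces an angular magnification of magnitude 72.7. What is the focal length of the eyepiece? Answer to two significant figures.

|M| = f_obj/f_eye, so f_eye = f_obj/|M| = 254.5/72.7 = 3.501 cm.

3.5 cm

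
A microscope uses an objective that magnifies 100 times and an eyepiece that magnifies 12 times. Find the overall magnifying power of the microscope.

1200

The overall magnification of a compound microscope is the product of the objective and eyepiece magnifications:
M = M_obj x M_eye = 100 x 12 = 1200.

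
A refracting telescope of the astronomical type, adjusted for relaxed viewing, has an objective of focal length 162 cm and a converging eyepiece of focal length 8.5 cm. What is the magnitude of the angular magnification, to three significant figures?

19.1

|M| = f_obj/|f_eye| = 162/8.5 = 19.059.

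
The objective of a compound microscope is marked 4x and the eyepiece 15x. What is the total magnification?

60

The overall magnification of a compound microscope is the product of the objective and eyepiece magnifications:
M = M_obj x M_eye = 4 x 15 = 60.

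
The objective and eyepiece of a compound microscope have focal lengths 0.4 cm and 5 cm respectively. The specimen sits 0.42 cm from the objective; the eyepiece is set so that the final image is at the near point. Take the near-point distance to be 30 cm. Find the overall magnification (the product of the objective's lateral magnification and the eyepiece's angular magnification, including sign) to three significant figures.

-140

Objective: 1/d_i = 1/f_obj - 1/d_o = 1/0.4 - 1/0.42 = 0.11905 cm^-1, so d_i = 8.400 cm.
m_obj = -d_i/d_o = -8.400/0.42 = -20.000.
Eyepiece angular magnification (image at near point): M_eye = 1 + D/f_e = 1 + 30/5 = 7.000.
Overall M = m_obj x M_eye = (-20.000)(7.000) = -140.00.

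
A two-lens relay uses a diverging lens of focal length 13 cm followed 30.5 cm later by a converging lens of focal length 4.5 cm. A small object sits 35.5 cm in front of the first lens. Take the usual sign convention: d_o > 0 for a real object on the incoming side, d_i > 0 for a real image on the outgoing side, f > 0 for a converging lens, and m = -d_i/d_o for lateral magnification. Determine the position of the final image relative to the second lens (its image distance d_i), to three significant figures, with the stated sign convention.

Lens 1: 1/d_i1 = 1/f_1 - 1/d_o1 = 1/(-13) - 1/35.5 = -0.10509 cm^-1, so d_i1 = -9.515 cm.
The intermediate image is virtual, 9.515 cm to the left of lens 1, so d_o2 = L - d_i1 = 30.5 - (-9.515) = 40.015 cm.
Lens 2: 1/d_i2 = 1/f_2 - 1/d_o2 = 1/4.5 - 1/(40.015) = 0.19723 cm^-1, so d_i2 = 5.070 cm.

5.07 cm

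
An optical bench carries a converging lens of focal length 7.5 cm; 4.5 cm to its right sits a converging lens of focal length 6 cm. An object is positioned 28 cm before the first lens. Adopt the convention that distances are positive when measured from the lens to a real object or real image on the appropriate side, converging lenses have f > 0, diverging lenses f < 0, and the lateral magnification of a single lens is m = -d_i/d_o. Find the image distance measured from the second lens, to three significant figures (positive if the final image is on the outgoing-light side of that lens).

2.93 cm

Lens 1: 1/d_i1 = 1/f_1 - 1/d_o1 = 1/7.5 - 1/28 = 0.09762 cm^-1, so d_i1 = 10.244 cm.
This image would form 10.244 cm past lens 1, i.e. 5.744 cm beyond lens 2, so it is a virtual object for lens 2: d_o2 = 4.5 - 10.244 = -5.744 cm.
Lens 2: 1/d_i2 = 1/f_2 - 1/d_o2 = 1/6 - 1/(-5.744) = 0.34076 cm^-1, so d_i2 = 2.935 cm.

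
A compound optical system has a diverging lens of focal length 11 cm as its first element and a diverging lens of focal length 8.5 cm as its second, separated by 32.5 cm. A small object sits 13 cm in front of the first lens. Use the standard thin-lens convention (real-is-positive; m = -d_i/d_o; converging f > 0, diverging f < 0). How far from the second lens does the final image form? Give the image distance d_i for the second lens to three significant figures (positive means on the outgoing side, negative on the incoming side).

-6.96 cm

Applying the thin-lens equation to the first lens, 1/(-11) = 1/13 + 1/d_i1, which gives d_i1 = -5.958 cm.
The intermediate image is virtual, 5.958 cm to the left of lens 1, so d_o2 = L - d_i1 = 32.5 - (-5.958) = 38.458 cm.
Applying the thin-lens equation again with f_2 = -8.5 cm and d_o2 = 38.458 cm gives d_i2 = -6.961 cm.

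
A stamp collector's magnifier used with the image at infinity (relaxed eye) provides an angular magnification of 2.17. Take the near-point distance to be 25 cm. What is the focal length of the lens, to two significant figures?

For the image at infinity, M = D/f.
f = D/M = 25/2.17 = 11.521 cm.

12 cm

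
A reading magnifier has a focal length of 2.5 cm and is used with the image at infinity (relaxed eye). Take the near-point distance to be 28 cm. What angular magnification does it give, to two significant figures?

M = D/f = 28/2.5 = 11.200.

11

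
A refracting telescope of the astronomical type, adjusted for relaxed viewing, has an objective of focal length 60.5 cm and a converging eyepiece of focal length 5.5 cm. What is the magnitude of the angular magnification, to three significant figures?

|M| = f_obj/|f_eye| = 60.5/5.5 = 11.000.

11.0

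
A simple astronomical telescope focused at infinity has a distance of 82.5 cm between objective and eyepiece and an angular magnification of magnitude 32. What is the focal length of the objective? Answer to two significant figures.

80 cm

In normal adjustment the tube length equals f_obj + f_eye and |M| = f_obj/f_eye.
So f_obj = 32 f_eye and 32 f_eye + f_eye = 82.5 cm, giving f_eye = 82.5/33 = 2.500 cm and f_obj = 80.000 cm.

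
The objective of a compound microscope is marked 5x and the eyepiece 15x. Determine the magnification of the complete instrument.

75

The overall magnification of a compound microscope is the product of the objective and eyepiece magnifications:
M = M_obj x M_eye = 5 x 15 = 75.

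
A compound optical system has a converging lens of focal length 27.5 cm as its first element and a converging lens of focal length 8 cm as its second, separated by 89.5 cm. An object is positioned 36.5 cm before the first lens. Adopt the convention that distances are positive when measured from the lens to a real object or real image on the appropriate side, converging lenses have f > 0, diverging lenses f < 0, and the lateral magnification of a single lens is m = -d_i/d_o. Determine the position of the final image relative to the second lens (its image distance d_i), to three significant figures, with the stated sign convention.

Lens 1: 1/d_i1 = 1/f_1 - 1/d_o1 = 1/27.5 - 1/36.5 = 0.00897 cm^-1, so d_i1 = 111.528 cm.
Since 111.528 cm > 89.5 cm, the first image lies past the second lens and serves as a virtual object: d_o2 = L - d_i1 = -22.028 cm.
Lens 2: 1/d_i2 = 1/f_2 - 1/d_o2 = 1/8 - 1/(-22.028) = 0.17040 cm^-1, so d_i2 = 5.869 cm.

5.87 cm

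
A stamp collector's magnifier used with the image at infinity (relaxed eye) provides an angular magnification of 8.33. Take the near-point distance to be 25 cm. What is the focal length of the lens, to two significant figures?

3.0 cm

For the image at infinity, M = D/f.
f = D/M = 25/8.33 = 3.001 cm.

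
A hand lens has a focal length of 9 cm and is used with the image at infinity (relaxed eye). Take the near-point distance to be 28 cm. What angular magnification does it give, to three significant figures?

M = D/f = 28/9 = 3.111.

3.11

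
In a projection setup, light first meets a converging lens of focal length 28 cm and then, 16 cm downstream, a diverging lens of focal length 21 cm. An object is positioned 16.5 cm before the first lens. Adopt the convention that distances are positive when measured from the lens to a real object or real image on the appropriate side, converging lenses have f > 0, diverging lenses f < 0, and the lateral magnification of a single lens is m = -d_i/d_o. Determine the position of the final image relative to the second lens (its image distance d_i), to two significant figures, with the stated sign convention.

First lens: d_i1 = 1/(1/28 - 1/16.5) = -40.174 cm.
The intermediate image is virtual, 40.174 cm to the left of lens 1, so d_o2 = L - d_i1 = 16 - (-40.174) = 56.174 cm.
Second lens: d_i2 = 1/(1/(-21) - 1/(56.174)) = -15.286 cm.

-15 cm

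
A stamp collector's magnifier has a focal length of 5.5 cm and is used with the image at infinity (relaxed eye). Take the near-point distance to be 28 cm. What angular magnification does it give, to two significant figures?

5.1

M = D/f = 28/5.5 = 5.091.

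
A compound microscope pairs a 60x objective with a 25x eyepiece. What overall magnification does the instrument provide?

The overall magnification of a compound microscope is the product of the objective and eyepiece magnifications:
M = M_obj x M_eye = 60 x 25 = 1500.

1500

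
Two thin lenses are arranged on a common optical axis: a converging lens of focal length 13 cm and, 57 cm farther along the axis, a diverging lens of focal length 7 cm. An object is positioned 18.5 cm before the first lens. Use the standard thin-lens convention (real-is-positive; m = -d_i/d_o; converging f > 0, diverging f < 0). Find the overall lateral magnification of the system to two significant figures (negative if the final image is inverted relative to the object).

Applying the thin-lens equation to the first lens, 1/13 = 1/18.5 + 1/d_i1, which gives d_i1 = 43.727 cm.
Its lateral magnification is m_1 = -d_i1/d_o1 = -(43.727)/18.5 = -2.3636.
Object distance for lens 2: d_o2 = 57 - 43.727 = 13.273 cm.
Applying the thin-lens equation again with f_2 = -7 cm and d_o2 = 13.273 cm gives d_i2 = -4.583 cm.
m_2 = -(-4.583)/(13.273) = 0.3453.
The system's lateral magnification is m_1 m_2 = (-2.3636)(0.3453) = -0.8161.

-0.82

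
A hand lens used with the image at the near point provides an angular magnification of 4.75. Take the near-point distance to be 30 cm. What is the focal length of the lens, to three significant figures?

8.00 cm

For the image at the near point, M = 1 + D/f.
f = D/(M - 1) = 30/(4.75 - 1) = 8.000 cm.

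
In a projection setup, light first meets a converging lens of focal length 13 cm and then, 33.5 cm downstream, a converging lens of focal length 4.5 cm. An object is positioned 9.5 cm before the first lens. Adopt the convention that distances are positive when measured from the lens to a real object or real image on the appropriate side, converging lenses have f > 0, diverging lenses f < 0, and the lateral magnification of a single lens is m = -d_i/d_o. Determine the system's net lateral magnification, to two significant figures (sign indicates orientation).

-0.26

Applying the thin-lens equation to the first lens, 1/13 = 1/9.5 + 1/d_i1, which gives d_i1 = -35.286 cm.
Its lateral magnification is m_1 = -d_i1/d_o1 = -(-35.286)/9.5 = 3.7143.
With d_i1 < 0 the first image is virtual and lies on the object side; the object distance for lens 2 is d_o2 = 33.5 - (-35.286) = 68.786 cm.
Applying the thin-lens equation again with f_2 = 4.5 cm and d_o2 = 68.786 cm gives d_i2 = 4.815 cm.
m_2 = -(4.815)/(68.786) = -0.0700.
Overall magnification: m = m_1 m_2 = -0.2600.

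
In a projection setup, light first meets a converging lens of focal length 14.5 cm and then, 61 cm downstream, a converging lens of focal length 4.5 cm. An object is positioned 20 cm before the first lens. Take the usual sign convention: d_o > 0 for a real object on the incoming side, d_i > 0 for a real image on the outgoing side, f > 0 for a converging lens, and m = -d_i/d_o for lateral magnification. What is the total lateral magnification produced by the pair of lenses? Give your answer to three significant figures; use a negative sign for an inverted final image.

Lens 1: 1/d_i1 = 1/f_1 - 1/d_o1 = 1/14.5 - 1/20 = 0.01897 cm^-1, so d_i1 = 52.727 cm.
m_1 = -(52.727)/20 = -2.6364.
That image sits 8.273 cm in front of the second lens, so d_o2 = 8.273 cm.
Lens 2: 1/d_i2 = 1/f_2 - 1/d_o2 = 1/4.5 - 1/(8.273) = 0.10134 cm^-1, so d_i2 = 9.867 cm.
m_2 = -(9.867)/(8.273) = -1.1928.
Overall magnification: m = m_1 m_2 = 3.1446.

3.14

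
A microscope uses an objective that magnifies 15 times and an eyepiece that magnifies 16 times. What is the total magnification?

240

The overall magnification of a compound microscope is the product of the objective and eyepiece magnifications:
M = M_obj x M_eye = 15 x 16 = 240.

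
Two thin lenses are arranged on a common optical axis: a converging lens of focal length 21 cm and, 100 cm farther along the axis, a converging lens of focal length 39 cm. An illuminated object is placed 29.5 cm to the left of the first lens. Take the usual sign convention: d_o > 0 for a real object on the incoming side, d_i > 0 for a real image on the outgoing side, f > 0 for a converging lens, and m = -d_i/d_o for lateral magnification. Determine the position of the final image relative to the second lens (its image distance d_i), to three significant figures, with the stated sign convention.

-89.0 cm

Applying the thin-lens equation to the first lens, 1/21 = 1/29.5 + 1/d_i1, which gives d_i1 = 72.882 cm.
The intermediate image is 72.882 cm to the right of lens 1, so d_o2 = L - d_i1 = 100 - 72.882 = 27.118 cm.
Applying the thin-lens equation again with f_2 = 39 cm and d_o2 = 27.118 cm gives d_i2 = -89.005 cm.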